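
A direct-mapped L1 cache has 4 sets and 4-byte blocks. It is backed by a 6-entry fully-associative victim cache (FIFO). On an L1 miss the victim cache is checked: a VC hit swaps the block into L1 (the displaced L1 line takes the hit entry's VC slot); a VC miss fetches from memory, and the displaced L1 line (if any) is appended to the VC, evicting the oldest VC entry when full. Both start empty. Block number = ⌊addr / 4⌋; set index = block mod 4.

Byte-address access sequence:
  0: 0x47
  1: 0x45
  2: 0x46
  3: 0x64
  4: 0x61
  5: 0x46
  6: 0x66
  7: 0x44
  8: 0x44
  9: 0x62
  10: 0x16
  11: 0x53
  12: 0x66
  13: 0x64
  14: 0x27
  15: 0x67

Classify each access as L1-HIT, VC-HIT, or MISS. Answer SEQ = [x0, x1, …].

#0 0x47→b17/s1 MISS; vc=[]
#1 0x45→b17/s1 L1-HIT; vc=[]
#2 0x46→b17/s1 L1-HIT; vc=[]
#3 0x64→b25/s1 MISS; vc=[17]
#4 0x61→b24/s0 MISS; vc=[17]
#5 0x46→b17/s1 VC-HIT; vc=[25]
#6 0x66→b25/s1 VC-HIT; vc=[17]
#7 0x44→b17/s1 VC-HIT; vc=[25]
#8 0x44→b17/s1 L1-HIT; vc=[25]
#9 0x62→b24/s0 L1-HIT; vc=[25]
#10 0x16→b5/s1 MISS; vc=[25,17]
#11 0x53→b20/s0 MISS; vc=[25,17,24]
#12 0x66→b25/s1 VC-HIT; vc=[5,17,24]
#13 0x64→b25/s1 L1-HIT; vc=[5,17,24]
#14 0x27→b9/s1 MISS; vc=[5,17,24,25]
#15 0x67→b25/s1 VC-HIT; vc=[5,17,24,9]

SEQ = [MISS, L1-HIT, L1-HIT, MISS, MISS, VC-HIT, VC-HIT, VC-HIT, L1-HIT, L1-HIT, MISS, MISS, VC-HIT, L1-HIT, MISS, VC-HIT]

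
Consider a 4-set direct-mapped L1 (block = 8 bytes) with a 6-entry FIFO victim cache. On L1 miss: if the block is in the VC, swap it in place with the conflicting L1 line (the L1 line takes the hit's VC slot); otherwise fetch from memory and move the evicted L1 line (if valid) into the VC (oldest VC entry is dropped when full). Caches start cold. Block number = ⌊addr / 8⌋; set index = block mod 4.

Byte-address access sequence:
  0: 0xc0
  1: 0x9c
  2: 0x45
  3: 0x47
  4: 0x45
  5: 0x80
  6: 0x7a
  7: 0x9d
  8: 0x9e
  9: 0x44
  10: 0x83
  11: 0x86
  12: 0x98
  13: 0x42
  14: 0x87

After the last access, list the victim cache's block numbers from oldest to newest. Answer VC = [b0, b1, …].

VC = [24, 8, 15]

  [0] addr=0xc0 blk=24 s=0: MISS | VC []
  [1] addr=0x9c blk=19 s=3: MISS | VC []
  [2] addr=0x45 blk=8 s=0: MISS | VC [24]
  [3] addr=0x47 blk=8 s=0: L1-HIT | VC [24]
  [4] addr=0x45 blk=8 s=0: L1-HIT | VC [24]
  [5] addr=0x80 blk=16 s=0: MISS | VC [24, 8]
  [6] addr=0x7a blk=15 s=3: MISS | VC [24, 8, 19]
  [7] addr=0x9d blk=19 s=3: VC-HIT | VC [24, 8, 15]
  [8] addr=0x9e blk=19 s=3: L1-HIT | VC [24, 8, 15]
  [9] addr=0x44 blk=8 s=0: VC-HIT | VC [24, 16, 15]
  [10] addr=0x83 blk=16 s=0: VC-HIT | VC [24, 8, 15]
  [11] addr=0x86 blk=16 s=0: L1-HIT | VC [24, 8, 15]
  [12] addr=0x98 blk=19 s=3: L1-HIT | VC [24, 8, 15]
  [13] addr=0x42 blk=8 s=0: VC-HIT | VC [24, 16, 15]
  [14] addr=0x87 blk=16 s=0: VC-HIT | VC [24, 8, 15]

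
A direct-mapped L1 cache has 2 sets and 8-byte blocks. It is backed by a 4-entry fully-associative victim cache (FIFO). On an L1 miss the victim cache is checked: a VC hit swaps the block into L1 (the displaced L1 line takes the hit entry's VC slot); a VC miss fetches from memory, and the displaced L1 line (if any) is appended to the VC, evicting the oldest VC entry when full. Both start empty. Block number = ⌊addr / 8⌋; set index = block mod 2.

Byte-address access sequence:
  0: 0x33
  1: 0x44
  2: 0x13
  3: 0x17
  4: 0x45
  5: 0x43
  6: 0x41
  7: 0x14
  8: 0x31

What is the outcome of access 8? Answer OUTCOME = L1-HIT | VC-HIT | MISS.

  [0] addr=0x33 blk=6 s=0: MISS | VC []
  [1] addr=0x44 blk=8 s=0: MISS | VC [6]
  [2] addr=0x13 blk=2 s=0: MISS | VC [6, 8]
  [3] addr=0x17 blk=2 s=0: L1-HIT | VC [6, 8]
  [4] addr=0x45 blk=8 s=0: VC-HIT | VC [6, 2]
  [5] addr=0x43 blk=8 s=0: L1-HIT | VC [6, 2]
  [6] addr=0x41 blk=8 s=0: L1-HIT | VC [6, 2]
  [7] addr=0x14 blk=2 s=0: VC-HIT | VC [6, 8]
  [8] addr=0x31 blk=6 s=0: VC-HIT | VC [2, 8]

OUTCOME = VC-HIT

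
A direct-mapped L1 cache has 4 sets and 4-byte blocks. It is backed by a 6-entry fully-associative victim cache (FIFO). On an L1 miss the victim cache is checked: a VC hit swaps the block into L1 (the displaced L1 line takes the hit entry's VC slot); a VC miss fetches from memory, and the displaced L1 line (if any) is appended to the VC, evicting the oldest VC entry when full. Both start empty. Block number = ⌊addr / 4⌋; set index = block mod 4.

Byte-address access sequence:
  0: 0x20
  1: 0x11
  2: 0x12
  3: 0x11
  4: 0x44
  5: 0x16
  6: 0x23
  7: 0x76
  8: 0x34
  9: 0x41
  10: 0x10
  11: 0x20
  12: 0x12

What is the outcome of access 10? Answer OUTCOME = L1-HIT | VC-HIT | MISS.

OUTCOME = VC-HIT

#0 0x20→b8/s0 MISS; vc=[]
#1 0x11→b4/s0 MISS; vc=[8]
#2 0x12→b4/s0 L1-HIT; vc=[8]
#3 0x11→b4/s0 L1-HIT; vc=[8]
#4 0x44→b17/s1 MISS; vc=[8]
#5 0x16→b5/s1 MISS; vc=[8,17]
#6 0x23→b8/s0 VC-HIT; vc=[4,17]
#7 0x76→b29/s1 MISS; vc=[4,17,5]
#8 0x34→b13/s1 MISS; vc=[4,17,5,29]
#9 0x41→b16/s0 MISS; vc=[4,17,5,29,8]
#10 0x10→b4/s0 VC-HIT; vc=[16,17,5,29,8]
#11 0x20→b8/s0 VC-HIT; vc=[16,17,5,29,4]
#12 0x12→b4/s0 VC-HIT; vc=[16,17,5,29,8]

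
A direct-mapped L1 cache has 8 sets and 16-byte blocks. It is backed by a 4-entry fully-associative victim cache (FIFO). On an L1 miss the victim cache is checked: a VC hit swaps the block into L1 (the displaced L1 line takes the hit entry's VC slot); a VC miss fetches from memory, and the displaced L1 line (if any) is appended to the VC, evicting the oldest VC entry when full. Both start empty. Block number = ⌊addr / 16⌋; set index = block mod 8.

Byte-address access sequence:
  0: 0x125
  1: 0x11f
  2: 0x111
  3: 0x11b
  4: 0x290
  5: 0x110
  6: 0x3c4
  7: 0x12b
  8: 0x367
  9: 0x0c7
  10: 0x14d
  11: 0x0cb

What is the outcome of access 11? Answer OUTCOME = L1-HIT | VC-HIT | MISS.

OUTCOME = VC-HIT

0: 0x125 (blk 18, set 2) → MISS  vc=[]
1: 0x11f (blk 17, set 1) → MISS  vc=[]
2: 0x111 (blk 17, set 1) → L1-HIT  vc=[]
3: 0x11b (blk 17, set 1) → L1-HIT  vc=[]
4: 0x290 (blk 41, set 1) → MISS  vc=[17]
5: 0x110 (blk 17, set 1) → VC-HIT  vc=[41]
6: 0x3c4 (blk 60, set 4) → MISS  vc=[41]
7: 0x12b (blk 18, set 2) → L1-HIT  vc=[41]
8: 0x367 (blk 54, set 6) → MISS  vc=[41]
9: 0xc7 (blk 12, set 4) → MISS  vc=[41, 60]
10: 0x14d (blk 20, set 4) → MISS  vc=[41, 60, 12]
11: 0xcb (blk 12, set 4) → VC-HIT  vc=[41, 60, 20]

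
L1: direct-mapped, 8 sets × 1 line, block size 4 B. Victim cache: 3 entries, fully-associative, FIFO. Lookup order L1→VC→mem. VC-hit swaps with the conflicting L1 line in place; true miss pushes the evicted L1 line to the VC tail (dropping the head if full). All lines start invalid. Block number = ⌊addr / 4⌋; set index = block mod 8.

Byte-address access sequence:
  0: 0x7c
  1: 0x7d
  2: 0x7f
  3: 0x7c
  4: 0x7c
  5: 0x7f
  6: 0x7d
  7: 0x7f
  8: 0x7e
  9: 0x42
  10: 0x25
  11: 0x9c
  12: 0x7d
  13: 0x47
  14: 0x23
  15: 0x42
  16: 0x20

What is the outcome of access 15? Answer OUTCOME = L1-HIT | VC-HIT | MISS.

0: 0x7c (blk 31, set 7) → MISS  vc=[]
1: 0x7d (blk 31, set 7) → L1-HIT  vc=[]
2: 0x7f (blk 31, set 7) → L1-HIT  vc=[]
3: 0x7c (blk 31, set 7) → L1-HIT  vc=[]
4: 0x7c (blk 31, set 7) → L1-HIT  vc=[]
5: 0x7f (blk 31, set 7) → L1-HIT  vc=[]
6: 0x7d (blk 31, set 7) → L1-HIT  vc=[]
7: 0x7f (blk 31, set 7) → L1-HIT  vc=[]
8: 0x7e (blk 31, set 7) → L1-HIT  vc=[]
9: 0x42 (blk 16, set 0) → MISS  vc=[]
10: 0x25 (blk 9, set 1) → MISS  vc=[]
11: 0x9c (blk 39, set 7) → MISS  vc=[31]
12: 0x7d (blk 31, set 7) → VC-HIT  vc=[39]
13: 0x47 (blk 17, set 1) → MISS  vc=[39, 9]
14: 0x23 (blk 8, set 0) → MISS  vc=[39, 9, 16]
15: 0x42 (blk 16, set 0) → VC-HIT  vc=[39, 9, 8]
16: 0x20 (blk 8, set 0) → VC-HIT  vc=[39, 9, 16]

OUTCOME = VC-HIT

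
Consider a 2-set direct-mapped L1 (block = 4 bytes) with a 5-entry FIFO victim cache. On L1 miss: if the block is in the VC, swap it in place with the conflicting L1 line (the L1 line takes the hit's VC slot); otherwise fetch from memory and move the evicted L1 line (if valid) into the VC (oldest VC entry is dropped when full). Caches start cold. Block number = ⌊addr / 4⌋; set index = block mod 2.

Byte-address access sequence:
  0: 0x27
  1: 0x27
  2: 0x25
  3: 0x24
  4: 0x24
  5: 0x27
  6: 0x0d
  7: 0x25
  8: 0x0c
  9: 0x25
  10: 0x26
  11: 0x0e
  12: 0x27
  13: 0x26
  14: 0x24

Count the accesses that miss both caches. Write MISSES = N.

MISSES = 2

  [0] addr=0x27 blk=9 s=1: MISS | VC []
  [1] addr=0x27 blk=9 s=1: L1-HIT | VC []
  [2] addr=0x25 blk=9 s=1: L1-HIT | VC []
  [3] addr=0x24 blk=9 s=1: L1-HIT | VC []
  [4] addr=0x24 blk=9 s=1: L1-HIT | VC []
  [5] addr=0x27 blk=9 s=1: L1-HIT | VC []
  [6] addr=0xd blk=3 s=1: MISS | VC [9]
  [7] addr=0x25 blk=9 s=1: VC-HIT | VC [3]
  [8] addr=0xc blk=3 s=1: VC-HIT | VC [9]
  [9] addr=0x25 blk=9 s=1: VC-HIT | VC [3]
  [10] addr=0x26 blk=9 s=1: L1-HIT | VC [3]
  [11] addr=0xe blk=3 s=1: VC-HIT | VC [9]
  [12] addr=0x27 blk=9 s=1: VC-HIT | VC [3]
  [13] addr=0x26 blk=9 s=1: L1-HIT | VC [3]
  [14] addr=0x24 blk=9 s=1: L1-HIT | VC [3]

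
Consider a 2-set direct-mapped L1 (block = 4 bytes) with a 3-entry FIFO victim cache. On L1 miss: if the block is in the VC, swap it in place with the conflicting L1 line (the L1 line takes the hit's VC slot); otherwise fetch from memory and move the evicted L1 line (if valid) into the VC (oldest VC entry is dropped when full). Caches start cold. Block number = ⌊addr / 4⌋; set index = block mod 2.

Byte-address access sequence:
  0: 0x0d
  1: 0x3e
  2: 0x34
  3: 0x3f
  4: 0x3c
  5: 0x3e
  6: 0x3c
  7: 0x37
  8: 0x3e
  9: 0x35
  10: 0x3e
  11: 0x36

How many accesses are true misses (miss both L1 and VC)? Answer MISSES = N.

MISSES = 3

#0 0xd→b3/s1 MISS; vc=[]
#1 0x3e→b15/s1 MISS; vc=[3]
#2 0x34→b13/s1 MISS; vc=[3,15]
#3 0x3f→b15/s1 VC-HIT; vc=[3,13]
#4 0x3c→b15/s1 L1-HIT; vc=[3,13]
#5 0x3e→b15/s1 L1-HIT; vc=[3,13]
#6 0x3c→b15/s1 L1-HIT; vc=[3,13]
#7 0x37→b13/s1 VC-HIT; vc=[3,15]
#8 0x3e→b15/s1 VC-HIT; vc=[3,13]
#9 0x35→b13/s1 VC-HIT; vc=[3,15]
#10 0x3e→b15/s1 VC-HIT; vc=[3,13]
#11 0x36→b13/s1 VC-HIT; vc=[3,15]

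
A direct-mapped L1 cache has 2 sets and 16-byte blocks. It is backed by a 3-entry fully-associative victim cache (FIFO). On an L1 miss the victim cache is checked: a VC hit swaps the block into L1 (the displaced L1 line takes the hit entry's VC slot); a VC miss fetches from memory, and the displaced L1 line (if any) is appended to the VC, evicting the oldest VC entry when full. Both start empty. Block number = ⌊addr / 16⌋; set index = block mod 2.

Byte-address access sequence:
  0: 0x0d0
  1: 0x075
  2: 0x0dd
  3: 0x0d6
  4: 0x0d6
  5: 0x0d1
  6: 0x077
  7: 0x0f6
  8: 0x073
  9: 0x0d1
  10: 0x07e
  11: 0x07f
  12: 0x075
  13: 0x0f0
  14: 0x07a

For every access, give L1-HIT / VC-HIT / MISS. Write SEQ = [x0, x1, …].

  [0] addr=0xd0 blk=13 s=1: MISS | VC []
  [1] addr=0x75 blk=7 s=1: MISS | VC [13]
  [2] addr=0xdd blk=13 s=1: VC-HIT | VC [7]
  [3] addr=0xd6 blk=13 s=1: L1-HIT | VC [7]
  [4] addr=0xd6 blk=13 s=1: L1-HIT | VC [7]
  [5] addr=0xd1 blk=13 s=1: L1-HIT | VC [7]
  [6] addr=0x77 blk=7 s=1: VC-HIT | VC [13]
  [7] addr=0xf6 blk=15 s=1: MISS | VC [13, 7]
  [8] addr=0x73 blk=7 s=1: VC-HIT | VC [13, 15]
  [9] addr=0xd1 blk=13 s=1: VC-HIT | VC [7, 15]
  [10] addr=0x7e blk=7 s=1: VC-HIT | VC [13, 15]
  [11] addr=0x7f blk=7 s=1: L1-HIT | VC [13, 15]
  [12] addr=0x75 blk=7 s=1: L1-HIT | VC [13, 15]
  [13] addr=0xf0 blk=15 s=1: VC-HIT | VC [13, 7]
  [14] addr=0x7a blk=7 s=1: VC-HIT | VC [13, 15]

SEQ = [MISS, MISS, VC-HIT, L1-HIT, L1-HIT, L1-HIT, VC-HIT, MISS, VC-HIT, VC-HIT, VC-HIT, L1-HIT, L1-HIT, VC-HIT, VC-HIT]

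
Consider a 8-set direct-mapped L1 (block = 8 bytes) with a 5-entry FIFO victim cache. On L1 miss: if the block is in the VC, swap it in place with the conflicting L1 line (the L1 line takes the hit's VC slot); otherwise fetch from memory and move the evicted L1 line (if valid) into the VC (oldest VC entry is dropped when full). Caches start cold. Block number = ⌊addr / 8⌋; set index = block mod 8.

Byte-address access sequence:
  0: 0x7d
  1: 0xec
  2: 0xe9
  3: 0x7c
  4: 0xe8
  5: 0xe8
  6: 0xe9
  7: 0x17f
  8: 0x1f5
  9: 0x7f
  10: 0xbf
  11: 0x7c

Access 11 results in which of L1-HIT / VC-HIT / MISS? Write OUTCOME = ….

#0 0x7d→b15/s7 MISS; vc=[]
#1 0xec→b29/s5 MISS; vc=[]
#2 0xe9→b29/s5 L1-HIT; vc=[]
#3 0x7c→b15/s7 L1-HIT; vc=[]
#4 0xe8→b29/s5 L1-HIT; vc=[]
#5 0xe8→b29/s5 L1-HIT; vc=[]
#6 0xe9→b29/s5 L1-HIT; vc=[]
#7 0x17f→b47/s7 MISS; vc=[15]
#8 0x1f5→b62/s6 MISS; vc=[15]
#9 0x7f→b15/s7 VC-HIT; vc=[47]
#10 0xbf→b23/s7 MISS; vc=[47,15]
#11 0x7c→b15/s7 VC-HIT; vc=[47,23]

OUTCOME = VC-HIT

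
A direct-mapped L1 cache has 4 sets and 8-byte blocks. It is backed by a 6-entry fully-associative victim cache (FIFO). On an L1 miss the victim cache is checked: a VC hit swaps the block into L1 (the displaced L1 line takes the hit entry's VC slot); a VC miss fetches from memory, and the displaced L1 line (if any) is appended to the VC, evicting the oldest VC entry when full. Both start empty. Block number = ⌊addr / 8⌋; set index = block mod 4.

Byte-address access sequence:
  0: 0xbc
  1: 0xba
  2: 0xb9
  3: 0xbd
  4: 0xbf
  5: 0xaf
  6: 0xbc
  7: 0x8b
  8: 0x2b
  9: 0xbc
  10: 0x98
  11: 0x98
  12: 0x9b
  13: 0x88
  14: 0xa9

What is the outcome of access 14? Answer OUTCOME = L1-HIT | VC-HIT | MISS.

#0 0xbc→b23/s3 MISS; vc=[]
#1 0xba→b23/s3 L1-HIT; vc=[]
#2 0xb9→b23/s3 L1-HIT; vc=[]
#3 0xbd→b23/s3 L1-HIT; vc=[]
#4 0xbf→b23/s3 L1-HIT; vc=[]
#5 0xaf→b21/s1 MISS; vc=[]
#6 0xbc→b23/s3 L1-HIT; vc=[]
#7 0x8b→b17/s1 MISS; vc=[21]
#8 0x2b→b5/s1 MISS; vc=[21,17]
#9 0xbc→b23/s3 L1-HIT; vc=[21,17]
#10 0x98→b19/s3 MISS; vc=[21,17,23]
#11 0x98→b19/s3 L1-HIT; vc=[21,17,23]
#12 0x9b→b19/s3 L1-HIT; vc=[21,17,23]
#13 0x88→b17/s1 VC-HIT; vc=[21,5,23]
#14 0xa9→b21/s1 VC-HIT; vc=[17,5,23]

OUTCOME = VC-HIT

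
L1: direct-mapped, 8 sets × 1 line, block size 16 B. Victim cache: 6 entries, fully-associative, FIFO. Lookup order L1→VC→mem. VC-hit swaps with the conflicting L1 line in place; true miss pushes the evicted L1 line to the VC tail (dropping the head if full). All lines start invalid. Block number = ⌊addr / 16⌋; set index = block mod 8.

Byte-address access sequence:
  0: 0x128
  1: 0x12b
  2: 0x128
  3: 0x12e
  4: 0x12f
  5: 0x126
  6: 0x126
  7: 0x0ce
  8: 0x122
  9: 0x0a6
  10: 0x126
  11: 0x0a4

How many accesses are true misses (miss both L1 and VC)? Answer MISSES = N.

  [0] addr=0x128 blk=18 s=2: MISS | VC []
  [1] addr=0x12b blk=18 s=2: L1-HIT | VC []
  [2] addr=0x128 blk=18 s=2: L1-HIT | VC []
  [3] addr=0x12e blk=18 s=2: L1-HIT | VC []
  [4] addr=0x12f blk=18 s=2: L1-HIT | VC []
  [5] addr=0x126 blk=18 s=2: L1-HIT | VC []
  [6] addr=0x126 blk=18 s=2: L1-HIT | VC []
  [7] addr=0xce blk=12 s=4: MISS | VC []
  [8] addr=0x122 blk=18 s=2: L1-HIT | VC []
  [9] addr=0xa6 blk=10 s=2: MISS | VC [18]
  [10] addr=0x126 blk=18 s=2: VC-HIT | VC [10]
  [11] addr=0xa4 blk=10 s=2: VC-HIT | VC [18]

MISSES = 3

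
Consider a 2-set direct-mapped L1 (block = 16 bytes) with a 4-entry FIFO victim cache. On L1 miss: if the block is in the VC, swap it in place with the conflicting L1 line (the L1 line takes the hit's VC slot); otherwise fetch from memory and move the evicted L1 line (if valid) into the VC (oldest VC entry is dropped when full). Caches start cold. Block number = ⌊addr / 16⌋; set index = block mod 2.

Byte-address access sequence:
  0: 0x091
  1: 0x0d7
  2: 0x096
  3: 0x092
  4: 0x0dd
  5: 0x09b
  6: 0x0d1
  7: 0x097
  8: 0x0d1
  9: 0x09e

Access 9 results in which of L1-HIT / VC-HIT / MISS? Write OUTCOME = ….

0: 0x91 (blk 9, set 1) → MISS  vc=[]
1: 0xd7 (blk 13, set 1) → MISS  vc=[9]
2: 0x96 (blk 9, set 1) → VC-HIT  vc=[13]
3: 0x92 (blk 9, set 1) → L1-HIT  vc=[13]
4: 0xdd (blk 13, set 1) → VC-HIT  vc=[9]
5: 0x9b (blk 9, set 1) → VC-HIT  vc=[13]
6: 0xd1 (blk 13, set 1) → VC-HIT  vc=[9]
7: 0x97 (blk 9, set 1) → VC-HIT  vc=[13]
8: 0xd1 (blk 13, set 1) → VC-HIT  vc=[9]
9: 0x9e (blk 9, set 1) → VC-HIT  vc=[13]

OUTCOME = VC-HIT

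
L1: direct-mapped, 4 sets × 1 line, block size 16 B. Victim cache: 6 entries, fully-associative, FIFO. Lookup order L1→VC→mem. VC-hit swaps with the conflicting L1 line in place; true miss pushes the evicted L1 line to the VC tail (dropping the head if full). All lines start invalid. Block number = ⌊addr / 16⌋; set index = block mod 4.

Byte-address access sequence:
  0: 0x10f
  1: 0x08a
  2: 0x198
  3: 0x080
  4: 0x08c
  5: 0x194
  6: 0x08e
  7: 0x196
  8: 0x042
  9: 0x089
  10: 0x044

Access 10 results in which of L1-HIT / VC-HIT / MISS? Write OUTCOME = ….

#0 0x10f→b16/s0 MISS; vc=[]
#1 0x8a→b8/s0 MISS; vc=[16]
#2 0x198→b25/s1 MISS; vc=[16]
#3 0x80→b8/s0 L1-HIT; vc=[16]
#4 0x8c→b8/s0 L1-HIT; vc=[16]
#5 0x194→b25/s1 L1-HIT; vc=[16]
#6 0x8e→b8/s0 L1-HIT; vc=[16]
#7 0x196→b25/s1 L1-HIT; vc=[16]
#8 0x42→b4/s0 MISS; vc=[16,8]
#9 0x89→b8/s0 VC-HIT; vc=[16,4]
#10 0x44→b4/s0 VC-HIT; vc=[16,8]

OUTCOME = VC-HIT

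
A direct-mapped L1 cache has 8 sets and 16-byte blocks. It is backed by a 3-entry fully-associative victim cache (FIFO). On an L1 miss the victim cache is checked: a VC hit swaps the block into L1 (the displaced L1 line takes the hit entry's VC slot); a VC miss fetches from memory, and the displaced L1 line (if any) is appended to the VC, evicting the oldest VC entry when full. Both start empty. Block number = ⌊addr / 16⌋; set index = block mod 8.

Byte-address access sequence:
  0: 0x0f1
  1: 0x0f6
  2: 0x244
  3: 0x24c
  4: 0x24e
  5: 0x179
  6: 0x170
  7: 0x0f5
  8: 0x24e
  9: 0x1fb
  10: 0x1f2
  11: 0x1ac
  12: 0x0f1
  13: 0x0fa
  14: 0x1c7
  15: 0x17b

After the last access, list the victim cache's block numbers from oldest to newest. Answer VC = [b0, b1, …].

VC = [15, 31, 36]

#0 0xf1→b15/s7 MISS; vc=[]
#1 0xf6→b15/s7 L1-HIT; vc=[]
#2 0x244→b36/s4 MISS; vc=[]
#3 0x24c→b36/s4 L1-HIT; vc=[]
#4 0x24e→b36/s4 L1-HIT; vc=[]
#5 0x179→b23/s7 MISS; vc=[15]
#6 0x170→b23/s7 L1-HIT; vc=[15]
#7 0xf5→b15/s7 VC-HIT; vc=[23]
#8 0x24e→b36/s4 L1-HIT; vc=[23]
#9 0x1fb→b31/s7 MISS; vc=[23,15]
#10 0x1f2→b31/s7 L1-HIT; vc=[23,15]
#11 0x1ac→b26/s2 MISS; vc=[23,15]
#12 0xf1→b15/s7 VC-HIT; vc=[23,31]
#13 0xfa→b15/s7 L1-HIT; vc=[23,31]
#14 0x1c7→b28/s4 MISS; vc=[23,31,36]
#15 0x17b→b23/s7 VC-HIT; vc=[15,31,36]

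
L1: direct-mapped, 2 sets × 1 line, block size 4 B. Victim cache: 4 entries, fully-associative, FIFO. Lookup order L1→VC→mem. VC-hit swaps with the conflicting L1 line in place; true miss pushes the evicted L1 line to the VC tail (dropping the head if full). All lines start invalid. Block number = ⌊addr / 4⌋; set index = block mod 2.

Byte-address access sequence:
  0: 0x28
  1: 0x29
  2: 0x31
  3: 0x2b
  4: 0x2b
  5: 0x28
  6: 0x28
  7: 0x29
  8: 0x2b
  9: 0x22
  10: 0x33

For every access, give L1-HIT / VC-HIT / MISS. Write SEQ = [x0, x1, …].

SEQ = [MISS, L1-HIT, MISS, VC-HIT, L1-HIT, L1-HIT, L1-HIT, L1-HIT, L1-HIT, MISS, VC-HIT]

0: 0x28 (blk 10, set 0) → MISS  vc=[]
1: 0x29 (blk 10, set 0) → L1-HIT  vc=[]
2: 0x31 (blk 12, set 0) → MISS  vc=[10]
3: 0x2b (blk 10, set 0) → VC-HIT  vc=[12]
4: 0x2b (blk 10, set 0) → L1-HIT  vc=[12]
5: 0x28 (blk 10, set 0) → L1-HIT  vc=[12]
6: 0x28 (blk 10, set 0) → L1-HIT  vc=[12]
7: 0x29 (blk 10, set 0) → L1-HIT  vc=[12]
8: 0x2b (blk 10, set 0) → L1-HIT  vc=[12]
9: 0x22 (blk 8, set 0) → MISS  vc=[12, 10]
10: 0x33 (blk 12, set 0) → VC-HIT  vc=[8, 10]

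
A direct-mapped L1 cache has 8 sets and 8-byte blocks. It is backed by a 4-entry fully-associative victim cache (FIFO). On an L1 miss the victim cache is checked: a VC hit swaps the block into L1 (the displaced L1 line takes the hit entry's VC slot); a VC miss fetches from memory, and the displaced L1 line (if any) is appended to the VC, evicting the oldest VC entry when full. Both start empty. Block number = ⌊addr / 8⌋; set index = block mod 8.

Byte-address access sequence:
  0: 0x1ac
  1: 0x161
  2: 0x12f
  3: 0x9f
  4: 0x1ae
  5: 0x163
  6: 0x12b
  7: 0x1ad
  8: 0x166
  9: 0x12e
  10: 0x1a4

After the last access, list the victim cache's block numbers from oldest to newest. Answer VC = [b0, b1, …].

0: 0x1ac (blk 53, set 5) → MISS  vc=[]
1: 0x161 (blk 44, set 4) → MISS  vc=[]
2: 0x12f (blk 37, set 5) → MISS  vc=[53]
3: 0x9f (blk 19, set 3) → MISS  vc=[53]
4: 0x1ae (blk 53, set 5) → VC-HIT  vc=[37]
5: 0x163 (blk 44, set 4) → L1-HIT  vc=[37]
6: 0x12b (blk 37, set 5) → VC-HIT  vc=[53]
7: 0x1ad (blk 53, set 5) → VC-HIT  vc=[37]
8: 0x166 (blk 44, set 4) → L1-HIT  vc=[37]
9: 0x12e (blk 37, set 5) → VC-HIT  vc=[53]
10: 0x1a4 (blk 52, set 4) → MISS  vc=[53, 44]

VC = [53, 44]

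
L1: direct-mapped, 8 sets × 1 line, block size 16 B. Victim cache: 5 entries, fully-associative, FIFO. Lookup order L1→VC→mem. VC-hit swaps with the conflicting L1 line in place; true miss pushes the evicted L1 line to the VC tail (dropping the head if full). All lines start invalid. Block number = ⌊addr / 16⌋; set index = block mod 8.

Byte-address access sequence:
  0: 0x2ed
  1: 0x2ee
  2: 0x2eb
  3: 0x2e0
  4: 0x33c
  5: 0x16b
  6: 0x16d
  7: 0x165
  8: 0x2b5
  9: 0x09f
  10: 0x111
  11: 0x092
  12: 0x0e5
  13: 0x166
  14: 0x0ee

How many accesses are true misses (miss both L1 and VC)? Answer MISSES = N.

MISSES = 7

  [0] addr=0x2ed blk=46 s=6: MISS | VC []
  [1] addr=0x2ee blk=46 s=6: L1-HIT | VC []
  [2] addr=0x2eb blk=46 s=6: L1-HIT | VC []
  [3] addr=0x2e0 blk=46 s=6: L1-HIT | VC []
  [4] addr=0x33c blk=51 s=3: MISS | VC []
  [5] addr=0x16b blk=22 s=6: MISS | VC [46]
  [6] addr=0x16d blk=22 s=6: L1-HIT | VC [46]
  [7] addr=0x165 blk=22 s=6: L1-HIT | VC [46]
  [8] addr=0x2b5 blk=43 s=3: MISS | VC [46, 51]
  [9] addr=0x9f blk=9 s=1: MISS | VC [46, 51]
  [10] addr=0x111 blk=17 s=1: MISS | VC [46, 51, 9]
  [11] addr=0x92 blk=9 s=1: VC-HIT | VC [46, 51, 17]
  [12] addr=0xe5 blk=14 s=6: MISS | VC [46, 51, 17, 22]
  [13] addr=0x166 blk=22 s=6: VC-HIT | VC [46, 51, 17, 14]
  [14] addr=0xee blk=14 s=6: VC-HIT | VC [46, 51, 17, 22]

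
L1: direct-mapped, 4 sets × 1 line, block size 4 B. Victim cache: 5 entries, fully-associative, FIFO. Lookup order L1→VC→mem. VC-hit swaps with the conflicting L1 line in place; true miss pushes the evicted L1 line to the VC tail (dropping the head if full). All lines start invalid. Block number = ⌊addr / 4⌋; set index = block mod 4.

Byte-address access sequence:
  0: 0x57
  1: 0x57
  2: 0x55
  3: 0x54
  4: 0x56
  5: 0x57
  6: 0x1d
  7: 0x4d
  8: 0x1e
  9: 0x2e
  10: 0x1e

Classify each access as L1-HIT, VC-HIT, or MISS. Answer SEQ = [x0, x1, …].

0: 0x57 (blk 21, set 1) → MISS  vc=[]
1: 0x57 (blk 21, set 1) → L1-HIT  vc=[]
2: 0x55 (blk 21, set 1) → L1-HIT  vc=[]
3: 0x54 (blk 21, set 1) → L1-HIT  vc=[]
4: 0x56 (blk 21, set 1) → L1-HIT  vc=[]
5: 0x57 (blk 21, set 1) → L1-HIT  vc=[]
6: 0x1d (blk 7, set 3) → MISS  vc=[]
7: 0x4d (blk 19, set 3) → MISS  vc=[7]
8: 0x1e (blk 7, set 3) → VC-HIT  vc=[19]
9: 0x2e (blk 11, set 3) → MISS  vc=[19, 7]
10: 0x1e (blk 7, set 3) → VC-HIT  vc=[19, 11]

SEQ = [MISS, L1-HIT, L1-HIT, L1-HIT, L1-HIT, L1-HIT, MISS, MISS, VC-HIT, MISS, VC-HIT]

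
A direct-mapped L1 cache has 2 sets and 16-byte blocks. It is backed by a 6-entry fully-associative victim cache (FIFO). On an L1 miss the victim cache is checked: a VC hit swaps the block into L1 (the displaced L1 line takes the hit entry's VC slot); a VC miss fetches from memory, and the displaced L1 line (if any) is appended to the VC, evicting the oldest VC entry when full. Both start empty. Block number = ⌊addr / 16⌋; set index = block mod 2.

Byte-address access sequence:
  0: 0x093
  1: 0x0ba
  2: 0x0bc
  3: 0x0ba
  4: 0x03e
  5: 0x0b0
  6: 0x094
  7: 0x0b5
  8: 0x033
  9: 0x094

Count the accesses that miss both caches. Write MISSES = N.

  [0] addr=0x93 blk=9 s=1: MISS | VC []
  [1] addr=0xba blk=11 s=1: MISS | VC [9]
  [2] addr=0xbc blk=11 s=1: L1-HIT | VC [9]
  [3] addr=0xba blk=11 s=1: L1-HIT | VC [9]
  [4] addr=0x3e blk=3 s=1: MISS | VC [9, 11]
  [5] addr=0xb0 blk=11 s=1: VC-HIT | VC [9, 3]
  [6] addr=0x94 blk=9 s=1: VC-HIT | VC [11, 3]
  [7] addr=0xb5 blk=11 s=1: VC-HIT | VC [9, 3]
  [8] addr=0x33 blk=3 s=1: VC-HIT | VC [9, 11]
  [9] addr=0x94 blk=9 s=1: VC-HIT | VC [3, 11]

MISSES = 3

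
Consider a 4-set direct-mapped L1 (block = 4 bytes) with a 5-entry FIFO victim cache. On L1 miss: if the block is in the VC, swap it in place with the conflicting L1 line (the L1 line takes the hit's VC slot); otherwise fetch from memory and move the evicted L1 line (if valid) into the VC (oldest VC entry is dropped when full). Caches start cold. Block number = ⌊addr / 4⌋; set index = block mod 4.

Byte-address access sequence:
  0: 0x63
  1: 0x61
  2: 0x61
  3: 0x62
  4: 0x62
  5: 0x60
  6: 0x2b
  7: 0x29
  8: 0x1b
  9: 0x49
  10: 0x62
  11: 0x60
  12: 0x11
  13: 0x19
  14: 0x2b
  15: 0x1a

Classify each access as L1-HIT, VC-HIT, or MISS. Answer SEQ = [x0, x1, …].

#0 0x63→b24/s0 MISS; vc=[]
#1 0x61→b24/s0 L1-HIT; vc=[]
#2 0x61→b24/s0 L1-HIT; vc=[]
#3 0x62→b24/s0 L1-HIT; vc=[]
#4 0x62→b24/s0 L1-HIT; vc=[]
#5 0x60→b24/s0 L1-HIT; vc=[]
#6 0x2b→b10/s2 MISS; vc=[]
#7 0x29→b10/s2 L1-HIT; vc=[]
#8 0x1b→b6/s2 MISS; vc=[10]
#9 0x49→b18/s2 MISS; vc=[10,6]
#10 0x62→b24/s0 L1-HIT; vc=[10,6]
#11 0x60→b24/s0 L1-HIT; vc=[10,6]
#12 0x11→b4/s0 MISS; vc=[10,6,24]
#13 0x19→b6/s2 VC-HIT; vc=[10,18,24]
#14 0x2b→b10/s2 VC-HIT; vc=[6,18,24]
#15 0x1a→b6/s2 VC-HIT; vc=[10,18,24]

SEQ = [MISS, L1-HIT, L1-HIT, L1-HIT, L1-HIT, L1-HIT, MISS, L1-HIT, MISS, MISS, L1-HIT, L1-HIT, MISS, VC-HIT, VC-HIT, VC-HIT]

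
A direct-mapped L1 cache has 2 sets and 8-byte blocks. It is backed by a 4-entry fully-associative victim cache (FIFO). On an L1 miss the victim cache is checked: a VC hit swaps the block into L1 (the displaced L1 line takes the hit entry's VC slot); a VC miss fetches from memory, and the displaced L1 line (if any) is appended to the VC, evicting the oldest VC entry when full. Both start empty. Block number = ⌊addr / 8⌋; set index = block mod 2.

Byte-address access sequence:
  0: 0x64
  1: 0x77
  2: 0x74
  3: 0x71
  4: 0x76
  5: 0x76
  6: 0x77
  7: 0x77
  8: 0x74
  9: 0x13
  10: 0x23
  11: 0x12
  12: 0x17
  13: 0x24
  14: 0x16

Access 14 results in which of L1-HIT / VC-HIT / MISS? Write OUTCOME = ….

OUTCOME = VC-HIT

#0 0x64→b12/s0 MISS; vc=[]
#1 0x77→b14/s0 MISS; vc=[12]
#2 0x74→b14/s0 L1-HIT; vc=[12]
#3 0x71→b14/s0 L1-HIT; vc=[12]
#4 0x76→b14/s0 L1-HIT; vc=[12]
#5 0x76→b14/s0 L1-HIT; vc=[12]
#6 0x77→b14/s0 L1-HIT; vc=[12]
#7 0x77→b14/s0 L1-HIT; vc=[12]
#8 0x74→b14/s0 L1-HIT; vc=[12]
#9 0x13→b2/s0 MISS; vc=[12,14]
#10 0x23→b4/s0 MISS; vc=[12,14,2]
#11 0x12→b2/s0 VC-HIT; vc=[12,14,4]
#12 0x17→b2/s0 L1-HIT; vc=[12,14,4]
#13 0x24→b4/s0 VC-HIT; vc=[12,14,2]
#14 0x16→b2/s0 VC-HIT; vc=[12,14,4]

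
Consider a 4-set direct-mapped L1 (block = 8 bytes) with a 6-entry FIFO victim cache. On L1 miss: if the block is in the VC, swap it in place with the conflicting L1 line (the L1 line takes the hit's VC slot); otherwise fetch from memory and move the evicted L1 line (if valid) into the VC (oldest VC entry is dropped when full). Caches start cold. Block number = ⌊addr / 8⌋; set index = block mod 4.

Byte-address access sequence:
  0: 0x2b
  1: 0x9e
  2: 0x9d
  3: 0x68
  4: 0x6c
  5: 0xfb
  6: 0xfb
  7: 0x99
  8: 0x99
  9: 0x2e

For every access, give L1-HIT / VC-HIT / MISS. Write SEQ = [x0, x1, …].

SEQ = [MISS, MISS, L1-HIT, MISS, L1-HIT, MISS, L1-HIT, VC-HIT, L1-HIT, VC-HIT]

  [0] addr=0x2b blk=5 s=1: MISS | VC []
  [1] addr=0x9e blk=19 s=3: MISS | VC []
  [2] addr=0x9d blk=19 s=3: L1-HIT | VC []
  [3] addr=0x68 blk=13 s=1: MISS | VC [5]
  [4] addr=0x6c blk=13 s=1: L1-HIT | VC [5]
  [5] addr=0xfb blk=31 s=3: MISS | VC [5, 19]
  [6] addr=0xfb blk=31 s=3: L1-HIT | VC [5, 19]
  [7] addr=0x99 blk=19 s=3: VC-HIT | VC [5, 31]
  [8] addr=0x99 blk=19 s=3: L1-HIT | VC [5, 31]
  [9] addr=0x2e blk=5 s=1: VC-HIT | VC [13, 31]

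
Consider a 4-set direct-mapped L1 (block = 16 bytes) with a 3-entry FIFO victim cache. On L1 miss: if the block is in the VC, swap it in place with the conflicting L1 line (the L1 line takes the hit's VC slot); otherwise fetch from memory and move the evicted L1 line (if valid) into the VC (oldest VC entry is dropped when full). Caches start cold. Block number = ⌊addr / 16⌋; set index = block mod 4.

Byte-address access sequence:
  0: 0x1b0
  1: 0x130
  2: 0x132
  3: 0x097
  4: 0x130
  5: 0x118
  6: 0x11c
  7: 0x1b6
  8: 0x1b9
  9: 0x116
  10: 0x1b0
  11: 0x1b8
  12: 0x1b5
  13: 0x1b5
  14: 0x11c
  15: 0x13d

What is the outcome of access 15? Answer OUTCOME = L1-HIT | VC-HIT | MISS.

OUTCOME = VC-HIT

  [0] addr=0x1b0 blk=27 s=3: MISS | VC []
  [1] addr=0x130 blk=19 s=3: MISS | VC [27]
  [2] addr=0x132 blk=19 s=3: L1-HIT | VC [27]
  [3] addr=0x97 blk=9 s=1: MISS | VC [27]
  [4] addr=0x130 blk=19 s=3: L1-HIT | VC [27]
  [5] addr=0x118 blk=17 s=1: MISS | VC [27, 9]
  [6] addr=0x11c blk=17 s=1: L1-HIT | VC [27, 9]
  [7] addr=0x1b6 blk=27 s=3: VC-HIT | VC [19, 9]
  [8] addr=0x1b9 blk=27 s=3: L1-HIT | VC [19, 9]
  [9] addr=0x116 blk=17 s=1: L1-HIT | VC [19, 9]
  [10] addr=0x1b0 blk=27 s=3: L1-HIT | VC [19, 9]
  [11] addr=0x1b8 blk=27 s=3: L1-HIT | VC [19, 9]
  [12] addr=0x1b5 blk=27 s=3: L1-HIT | VC [19, 9]
  [13] addr=0x1b5 blk=27 s=3: L1-HIT | VC [19, 9]
  [14] addr=0x11c blk=17 s=1: L1-HIT | VC [19, 9]
  [15] addr=0x13d blk=19 s=3: VC-HIT | VC [27, 9]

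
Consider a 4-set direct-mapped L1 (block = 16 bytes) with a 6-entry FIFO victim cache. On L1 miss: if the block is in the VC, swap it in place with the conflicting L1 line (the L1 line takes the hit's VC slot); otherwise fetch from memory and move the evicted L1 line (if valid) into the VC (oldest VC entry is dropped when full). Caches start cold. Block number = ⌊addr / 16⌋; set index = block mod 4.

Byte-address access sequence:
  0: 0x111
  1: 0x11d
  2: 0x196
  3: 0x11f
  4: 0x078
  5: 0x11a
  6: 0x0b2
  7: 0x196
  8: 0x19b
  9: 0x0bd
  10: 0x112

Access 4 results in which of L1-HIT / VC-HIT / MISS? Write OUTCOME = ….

OUTCOME = MISS

0: 0x111 (blk 17, set 1) → MISS  vc=[]
1: 0x11d (blk 17, set 1) → L1-HIT  vc=[]
2: 0x196 (blk 25, set 1) → MISS  vc=[17]
3: 0x11f (blk 17, set 1) → VC-HIT  vc=[25]
4: 0x78 (blk 7, set 3) → MISS  vc=[25]
5: 0x11a (blk 17, set 1) → L1-HIT  vc=[25]
6: 0xb2 (blk 11, set 3) → MISS  vc=[25, 7]
7: 0x196 (blk 25, set 1) → VC-HIT  vc=[17, 7]
8: 0x19b (blk 25, set 1) → L1-HIT  vc=[17, 7]
9: 0xbd (blk 11, set 3) → L1-HIT  vc=[17, 7]
10: 0x112 (blk 17, set 1) → VC-HIT  vc=[25, 7]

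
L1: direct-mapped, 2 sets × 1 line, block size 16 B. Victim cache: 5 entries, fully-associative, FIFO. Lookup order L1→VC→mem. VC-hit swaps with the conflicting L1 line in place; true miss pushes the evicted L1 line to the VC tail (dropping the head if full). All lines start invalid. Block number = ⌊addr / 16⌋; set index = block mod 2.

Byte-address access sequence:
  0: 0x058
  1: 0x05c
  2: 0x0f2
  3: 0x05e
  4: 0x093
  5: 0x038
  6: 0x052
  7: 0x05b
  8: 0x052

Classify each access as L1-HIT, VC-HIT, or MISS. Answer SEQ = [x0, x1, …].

SEQ = [MISS, L1-HIT, MISS, VC-HIT, MISS, MISS, VC-HIT, L1-HIT, L1-HIT]

0: 0x58 (blk 5, set 1) → MISS  vc=[]
1: 0x5c (blk 5, set 1) → L1-HIT  vc=[]
2: 0xf2 (blk 15, set 1) → MISS  vc=[5]
3: 0x5e (blk 5, set 1) → VC-HIT  vc=[15]
4: 0x93 (blk 9, set 1) → MISS  vc=[15, 5]
5: 0x38 (blk 3, set 1) → MISS  vc=[15, 5, 9]
6: 0x52 (blk 5, set 1) → VC-HIT  vc=[15, 3, 9]
7: 0x5b (blk 5, set 1) → L1-HIT  vc=[15, 3, 9]
8: 0x52 (blk 5, set 1) → L1-HIT  vc=[15, 3, 9]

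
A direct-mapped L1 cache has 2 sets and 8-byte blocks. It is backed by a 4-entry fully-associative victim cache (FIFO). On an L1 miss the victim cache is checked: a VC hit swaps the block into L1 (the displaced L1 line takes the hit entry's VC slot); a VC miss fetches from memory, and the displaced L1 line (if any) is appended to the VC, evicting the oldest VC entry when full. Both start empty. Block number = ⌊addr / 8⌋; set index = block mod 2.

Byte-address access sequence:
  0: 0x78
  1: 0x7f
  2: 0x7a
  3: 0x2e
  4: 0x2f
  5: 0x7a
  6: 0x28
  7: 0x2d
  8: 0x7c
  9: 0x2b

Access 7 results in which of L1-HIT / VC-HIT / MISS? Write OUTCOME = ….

#0 0x78→b15/s1 MISS; vc=[]
#1 0x7f→b15/s1 L1-HIT; vc=[]
#2 0x7a→b15/s1 L1-HIT; vc=[]
#3 0x2e→b5/s1 MISS; vc=[15]
#4 0x2f→b5/s1 L1-HIT; vc=[15]
#5 0x7a→b15/s1 VC-HIT; vc=[5]
#6 0x28→b5/s1 VC-HIT; vc=[15]
#7 0x2d→b5/s1 L1-HIT; vc=[15]
#8 0x7c→b15/s1 VC-HIT; vc=[5]
#9 0x2b→b5/s1 VC-HIT; vc=[15]

OUTCOME = L1-HIT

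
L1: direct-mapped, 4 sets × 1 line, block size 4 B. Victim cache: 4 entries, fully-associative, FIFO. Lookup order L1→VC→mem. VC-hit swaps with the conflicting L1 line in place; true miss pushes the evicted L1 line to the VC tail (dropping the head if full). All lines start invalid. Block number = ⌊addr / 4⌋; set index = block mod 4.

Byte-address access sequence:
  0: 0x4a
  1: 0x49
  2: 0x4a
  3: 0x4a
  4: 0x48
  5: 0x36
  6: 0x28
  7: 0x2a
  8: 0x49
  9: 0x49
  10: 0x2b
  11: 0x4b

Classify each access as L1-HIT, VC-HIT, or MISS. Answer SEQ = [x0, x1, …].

SEQ = [MISS, L1-HIT, L1-HIT, L1-HIT, L1-HIT, MISS, MISS, L1-HIT, VC-HIT, L1-HIT, VC-HIT, VC-HIT]

  [0] addr=0x4a blk=18 s=2: MISS | VC []
  [1] addr=0x49 blk=18 s=2: L1-HIT | VC []
  [2] addr=0x4a blk=18 s=2: L1-HIT | VC []
  [3] addr=0x4a blk=18 s=2: L1-HIT | VC []
  [4] addr=0x48 blk=18 s=2: L1-HIT | VC []
  [5] addr=0x36 blk=13 s=1: MISS | VC []
  [6] addr=0x28 blk=10 s=2: MISS | VC [18]
  [7] addr=0x2a blk=10 s=2: L1-HIT | VC [18]
  [8] addr=0x49 blk=18 s=2: VC-HIT | VC [10]
  [9] addr=0x49 blk=18 s=2: L1-HIT | VC [10]
  [10] addr=0x2b blk=10 s=2: VC-HIT | VC [18]
  [11] addr=0x4b blk=18 s=2: VC-HIT | VC [10]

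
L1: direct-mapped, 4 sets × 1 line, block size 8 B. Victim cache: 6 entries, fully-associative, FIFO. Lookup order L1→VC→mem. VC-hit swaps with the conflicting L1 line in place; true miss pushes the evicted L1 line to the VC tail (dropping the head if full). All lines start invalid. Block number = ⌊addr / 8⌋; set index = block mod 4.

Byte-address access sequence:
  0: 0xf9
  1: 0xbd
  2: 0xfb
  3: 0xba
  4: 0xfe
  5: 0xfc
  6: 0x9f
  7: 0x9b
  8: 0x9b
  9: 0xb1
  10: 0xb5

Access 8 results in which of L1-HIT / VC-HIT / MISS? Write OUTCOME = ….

#0 0xf9→b31/s3 MISS; vc=[]
#1 0xbd→b23/s3 MISS; vc=[31]
#2 0xfb→b31/s3 VC-HIT; vc=[23]
#3 0xba→b23/s3 VC-HIT; vc=[31]
#4 0xfe→b31/s3 VC-HIT; vc=[23]
#5 0xfc→b31/s3 L1-HIT; vc=[23]
#6 0x9f→b19/s3 MISS; vc=[23,31]
#7 0x9b→b19/s3 L1-HIT; vc=[23,31]
#8 0x9b→b19/s3 L1-HIT; vc=[23,31]
#9 0xb1→b22/s2 MISS; vc=[23,31]
#10 0xb5→b22/s2 L1-HIT; vc=[23,31]

OUTCOME = L1-HIT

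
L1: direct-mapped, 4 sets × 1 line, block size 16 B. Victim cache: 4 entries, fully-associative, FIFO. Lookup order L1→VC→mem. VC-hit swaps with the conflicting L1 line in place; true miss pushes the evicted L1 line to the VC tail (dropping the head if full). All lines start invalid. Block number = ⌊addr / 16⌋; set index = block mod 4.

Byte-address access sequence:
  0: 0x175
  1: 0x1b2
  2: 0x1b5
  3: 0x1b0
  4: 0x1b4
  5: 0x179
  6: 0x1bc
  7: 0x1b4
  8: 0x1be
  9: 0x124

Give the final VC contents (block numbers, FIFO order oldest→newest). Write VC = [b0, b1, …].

VC = [23]

0: 0x175 (blk 23, set 3) → MISS  vc=[]
1: 0x1b2 (blk 27, set 3) → MISS  vc=[23]
2: 0x1b5 (blk 27, set 3) → L1-HIT  vc=[23]
3: 0x1b0 (blk 27, set 3) → L1-HIT  vc=[23]
4: 0x1b4 (blk 27, set 3) → L1-HIT  vc=[23]
5: 0x179 (blk 23, set 3) → VC-HIT  vc=[27]
6: 0x1bc (blk 27, set 3) → VC-HIT  vc=[23]
7: 0x1b4 (blk 27, set 3) → L1-HIT  vc=[23]
8: 0x1be (blk 27, set 3) → L1-HIT  vc=[23]
9: 0x124 (blk 18, set 2) → MISS  vc=[23]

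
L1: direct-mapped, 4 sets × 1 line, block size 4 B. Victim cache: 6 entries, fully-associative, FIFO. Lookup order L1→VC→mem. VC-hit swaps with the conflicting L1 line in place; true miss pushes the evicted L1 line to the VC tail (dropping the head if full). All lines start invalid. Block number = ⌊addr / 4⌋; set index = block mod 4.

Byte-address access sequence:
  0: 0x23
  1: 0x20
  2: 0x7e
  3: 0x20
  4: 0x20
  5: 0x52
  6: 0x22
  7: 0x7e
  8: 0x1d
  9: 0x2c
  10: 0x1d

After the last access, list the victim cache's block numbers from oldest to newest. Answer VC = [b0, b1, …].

VC = [20, 31, 11]

0: 0x23 (blk 8, set 0) → MISS  vc=[]
1: 0x20 (blk 8, set 0) → L1-HIT  vc=[]
2: 0x7e (blk 31, set 3) → MISS  vc=[]
3: 0x20 (blk 8, set 0) → L1-HIT  vc=[]
4: 0x20 (blk 8, set 0) → L1-HIT  vc=[]
5: 0x52 (blk 20, set 0) → MISS  vc=[8]
6: 0x22 (blk 8, set 0) → VC-HIT  vc=[20]
7: 0x7e (blk 31, set 3) → L1-HIT  vc=[20]
8: 0x1d (blk 7, set 3) → MISS  vc=[20, 31]
9: 0x2c (blk 11, set 3) → MISS  vc=[20, 31, 7]
10: 0x1d (blk 7, set 3) → VC-HIT  vc=[20, 31, 11]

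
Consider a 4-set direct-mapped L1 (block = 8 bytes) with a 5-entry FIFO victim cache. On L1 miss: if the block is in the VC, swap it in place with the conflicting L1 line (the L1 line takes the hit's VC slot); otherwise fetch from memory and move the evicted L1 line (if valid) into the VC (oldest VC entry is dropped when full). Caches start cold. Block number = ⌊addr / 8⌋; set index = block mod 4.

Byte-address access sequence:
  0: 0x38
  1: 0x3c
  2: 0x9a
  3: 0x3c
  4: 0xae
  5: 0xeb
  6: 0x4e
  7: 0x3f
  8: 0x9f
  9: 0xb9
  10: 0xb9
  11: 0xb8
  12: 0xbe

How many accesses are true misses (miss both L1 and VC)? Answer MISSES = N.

MISSES = 6

#0 0x38→b7/s3 MISS; vc=[]
#1 0x3c→b7/s3 L1-HIT; vc=[]
#2 0x9a→b19/s3 MISS; vc=[7]
#3 0x3c→b7/s3 VC-HIT; vc=[19]
#4 0xae→b21/s1 MISS; vc=[19]
#5 0xeb→b29/s1 MISS; vc=[19,21]
#6 0x4e→b9/s1 MISS; vc=[19,21,29]
#7 0x3f→b7/s3 L1-HIT; vc=[19,21,29]
#8 0x9f→b19/s3 VC-HIT; vc=[7,21,29]
#9 0xb9→b23/s3 MISS; vc=[7,21,29,19]
#10 0xb9→b23/s3 L1-HIT; vc=[7,21,29,19]
#11 0xb8→b23/s3 L1-HIT; vc=[7,21,29,19]
#12 0xbe→b23/s3 L1-HIT; vc=[7,21,29,19]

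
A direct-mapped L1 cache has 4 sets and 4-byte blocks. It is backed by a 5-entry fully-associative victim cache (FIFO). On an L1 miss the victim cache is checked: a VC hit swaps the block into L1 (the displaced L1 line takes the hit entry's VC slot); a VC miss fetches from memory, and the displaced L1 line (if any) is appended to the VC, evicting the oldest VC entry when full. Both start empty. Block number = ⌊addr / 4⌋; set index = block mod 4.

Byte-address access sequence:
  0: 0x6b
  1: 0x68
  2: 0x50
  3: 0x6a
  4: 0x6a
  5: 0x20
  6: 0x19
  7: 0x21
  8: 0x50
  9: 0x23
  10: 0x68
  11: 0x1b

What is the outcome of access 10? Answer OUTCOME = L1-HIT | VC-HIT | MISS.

OUTCOME = VC-HIT

#0 0x6b→b26/s2 MISS; vc=[]
#1 0x68→b26/s2 L1-HIT; vc=[]
#2 0x50→b20/s0 MISS; vc=[]
#3 0x6a→b26/s2 L1-HIT; vc=[]
#4 0x6a→b26/s2 L1-HIT; vc=[]
#5 0x20→b8/s0 MISS; vc=[20]
#6 0x19→b6/s2 MISS; vc=[20,26]
#7 0x21→b8/s0 L1-HIT; vc=[20,26]
#8 0x50→b20/s0 VC-HIT; vc=[8,26]
#9 0x23→b8/s0 VC-HIT; vc=[20,26]
#10 0x68→b26/s2 VC-HIT; vc=[20,6]
#11 0x1b→b6/s2 VC-HIT; vc=[20,26]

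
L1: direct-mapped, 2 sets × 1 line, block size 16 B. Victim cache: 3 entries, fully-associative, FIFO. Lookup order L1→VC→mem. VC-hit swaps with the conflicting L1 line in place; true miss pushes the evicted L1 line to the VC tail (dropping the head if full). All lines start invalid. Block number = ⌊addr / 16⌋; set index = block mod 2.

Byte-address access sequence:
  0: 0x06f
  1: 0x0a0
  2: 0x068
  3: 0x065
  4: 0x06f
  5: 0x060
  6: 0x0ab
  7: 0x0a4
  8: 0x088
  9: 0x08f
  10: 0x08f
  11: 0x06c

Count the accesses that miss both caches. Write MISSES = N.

  [0] addr=0x6f blk=6 s=0: MISS | VC []
  [1] addr=0xa0 blk=10 s=0: MISS | VC [6]
  [2] addr=0x68 blk=6 s=0: VC-HIT | VC [10]
  [3] addr=0x65 blk=6 s=0: L1-HIT | VC [10]
  [4] addr=0x6f blk=6 s=0: L1-HIT | VC [10]
  [5] addr=0x60 blk=6 s=0: L1-HIT | VC [10]
  [6] addr=0xab blk=10 s=0: VC-HIT | VC [6]
  [7] addr=0xa4 blk=10 s=0: L1-HIT | VC [6]
  [8] addr=0x88 blk=8 s=0: MISS | VC [6, 10]
  [9] addr=0x8f blk=8 s=0: L1-HIT | VC [6, 10]
  [10] addr=0x8f blk=8 s=0: L1-HIT | VC [6, 10]
  [11] addr=0x6c blk=6 s=0: VC-HIT | VC [8, 10]

MISSES = 3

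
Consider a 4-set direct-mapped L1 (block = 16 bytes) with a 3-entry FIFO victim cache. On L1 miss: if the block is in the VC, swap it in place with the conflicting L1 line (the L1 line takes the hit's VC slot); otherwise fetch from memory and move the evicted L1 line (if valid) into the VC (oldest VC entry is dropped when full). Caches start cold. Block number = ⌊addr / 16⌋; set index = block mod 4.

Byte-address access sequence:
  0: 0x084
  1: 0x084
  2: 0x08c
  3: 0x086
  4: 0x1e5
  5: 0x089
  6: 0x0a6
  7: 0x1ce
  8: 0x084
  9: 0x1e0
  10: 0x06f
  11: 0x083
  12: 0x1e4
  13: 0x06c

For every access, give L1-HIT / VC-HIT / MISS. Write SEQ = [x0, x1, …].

  [0] addr=0x84 blk=8 s=0: MISS | VC []
  [1] addr=0x84 blk=8 s=0: L1-HIT | VC []
  [2] addr=0x8c blk=8 s=0: L1-HIT | VC []
  [3] addr=0x86 blk=8 s=0: L1-HIT | VC []
  [4] addr=0x1e5 blk=30 s=2: MISS | VC []
  [5] addr=0x89 blk=8 s=0: L1-HIT | VC []
  [6] addr=0xa6 blk=10 s=2: MISS | VC [30]
  [7] addr=0x1ce blk=28 s=0: MISS | VC [30, 8]
  [8] addr=0x84 blk=8 s=0: VC-HIT | VC [30, 28]
  [9] addr=0x1e0 blk=30 s=2: VC-HIT | VC [10, 28]
  [10] addr=0x6f blk=6 s=2: MISS | VC [10, 28, 30]
  [11] addr=0x83 blk=8 s=0: L1-HIT | VC [10, 28, 30]
  [12] addr=0x1e4 blk=30 s=2: VC-HIT | VC [10, 28, 6]
  [13] addr=0x6c blk=6 s=2: VC-HIT | VC [10, 28, 30]

SEQ = [MISS, L1-HIT, L1-HIT, L1-HIT, MISS, L1-HIT, MISS, MISS, VC-HIT, VC-HIT, MISS, L1-HIT, VC-HIT, VC-HIT]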